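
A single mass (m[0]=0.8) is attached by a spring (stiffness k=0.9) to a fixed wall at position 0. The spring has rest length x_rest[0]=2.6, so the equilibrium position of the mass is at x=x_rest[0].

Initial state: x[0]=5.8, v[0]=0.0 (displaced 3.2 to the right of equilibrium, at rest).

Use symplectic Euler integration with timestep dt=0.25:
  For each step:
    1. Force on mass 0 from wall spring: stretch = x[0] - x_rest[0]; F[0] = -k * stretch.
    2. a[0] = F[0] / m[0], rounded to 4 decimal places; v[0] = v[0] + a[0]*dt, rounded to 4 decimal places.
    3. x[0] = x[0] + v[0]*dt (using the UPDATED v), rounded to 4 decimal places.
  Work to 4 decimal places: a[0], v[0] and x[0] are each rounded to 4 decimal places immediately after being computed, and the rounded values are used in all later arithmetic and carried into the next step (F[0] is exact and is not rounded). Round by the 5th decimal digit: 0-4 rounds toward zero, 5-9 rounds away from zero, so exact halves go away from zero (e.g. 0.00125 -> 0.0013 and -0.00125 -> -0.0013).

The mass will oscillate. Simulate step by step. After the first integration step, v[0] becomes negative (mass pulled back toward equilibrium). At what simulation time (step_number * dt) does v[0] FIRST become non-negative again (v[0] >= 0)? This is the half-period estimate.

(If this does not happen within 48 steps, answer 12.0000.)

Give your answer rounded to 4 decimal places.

Answer: 3.0000

Derivation:
Step 0: x=[5.8000] v=[0.0000]
Step 1: x=[5.5750] v=[-0.9000]
Step 2: x=[5.1408] v=[-1.7367]
Step 3: x=[4.5280] v=[-2.4513]
Step 4: x=[3.7796] v=[-2.9936]
Step 5: x=[2.9483] v=[-3.3254]
Step 6: x=[2.0925] v=[-3.4234]
Step 7: x=[1.2723] v=[-3.2807]
Step 8: x=[0.5455] v=[-2.9073]
Step 9: x=[-0.0369] v=[-2.3295]
Step 10: x=[-0.4339] v=[-1.5879]
Step 11: x=[-0.6176] v=[-0.7346]
Step 12: x=[-0.5750] v=[0.1704]
First v>=0 after going negative at step 12, time=3.0000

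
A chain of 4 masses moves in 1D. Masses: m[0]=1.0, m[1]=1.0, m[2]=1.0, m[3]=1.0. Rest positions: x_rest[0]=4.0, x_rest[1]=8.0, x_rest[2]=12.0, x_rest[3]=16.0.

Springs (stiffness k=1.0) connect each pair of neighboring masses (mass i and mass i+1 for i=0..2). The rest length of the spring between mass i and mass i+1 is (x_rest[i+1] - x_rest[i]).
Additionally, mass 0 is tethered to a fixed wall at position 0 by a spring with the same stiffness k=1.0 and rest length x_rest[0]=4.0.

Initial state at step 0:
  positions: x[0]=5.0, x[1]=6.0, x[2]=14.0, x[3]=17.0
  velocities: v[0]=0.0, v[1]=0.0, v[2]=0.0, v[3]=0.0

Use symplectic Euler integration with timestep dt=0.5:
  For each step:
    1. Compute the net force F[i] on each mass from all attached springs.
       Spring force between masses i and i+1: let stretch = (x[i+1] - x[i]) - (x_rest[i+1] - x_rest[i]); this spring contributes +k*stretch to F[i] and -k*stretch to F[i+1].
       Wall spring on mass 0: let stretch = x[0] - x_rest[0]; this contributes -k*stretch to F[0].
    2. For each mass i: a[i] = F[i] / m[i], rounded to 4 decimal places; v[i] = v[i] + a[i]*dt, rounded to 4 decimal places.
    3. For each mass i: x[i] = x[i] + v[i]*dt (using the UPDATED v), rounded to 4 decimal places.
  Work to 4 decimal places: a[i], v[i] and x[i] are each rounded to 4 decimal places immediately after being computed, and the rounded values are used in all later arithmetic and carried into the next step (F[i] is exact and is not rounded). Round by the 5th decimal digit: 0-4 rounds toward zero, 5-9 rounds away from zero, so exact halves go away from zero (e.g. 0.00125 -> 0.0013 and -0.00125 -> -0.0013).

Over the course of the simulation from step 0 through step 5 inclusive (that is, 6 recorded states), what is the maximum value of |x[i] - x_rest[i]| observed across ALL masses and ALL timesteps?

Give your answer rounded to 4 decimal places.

Answer: 2.5469

Derivation:
Step 0: x=[5.0000 6.0000 14.0000 17.0000] v=[0.0000 0.0000 0.0000 0.0000]
Step 1: x=[4.0000 7.7500 12.7500 17.2500] v=[-2.0000 3.5000 -2.5000 0.5000]
Step 2: x=[2.9375 9.8125 11.3750 17.3750] v=[-2.1250 4.1250 -2.7500 0.2500]
Step 3: x=[2.8594 10.5469 11.1094 17.0000] v=[-0.1563 1.4688 -0.5313 -0.7500]
Step 4: x=[3.9883 9.5001 12.1758 16.1524] v=[2.2578 -2.0937 2.1328 -1.6953]
Step 5: x=[5.4981 7.7442 13.5675 15.3106] v=[3.0196 -3.5118 2.7833 -1.6836]
Max displacement = 2.5469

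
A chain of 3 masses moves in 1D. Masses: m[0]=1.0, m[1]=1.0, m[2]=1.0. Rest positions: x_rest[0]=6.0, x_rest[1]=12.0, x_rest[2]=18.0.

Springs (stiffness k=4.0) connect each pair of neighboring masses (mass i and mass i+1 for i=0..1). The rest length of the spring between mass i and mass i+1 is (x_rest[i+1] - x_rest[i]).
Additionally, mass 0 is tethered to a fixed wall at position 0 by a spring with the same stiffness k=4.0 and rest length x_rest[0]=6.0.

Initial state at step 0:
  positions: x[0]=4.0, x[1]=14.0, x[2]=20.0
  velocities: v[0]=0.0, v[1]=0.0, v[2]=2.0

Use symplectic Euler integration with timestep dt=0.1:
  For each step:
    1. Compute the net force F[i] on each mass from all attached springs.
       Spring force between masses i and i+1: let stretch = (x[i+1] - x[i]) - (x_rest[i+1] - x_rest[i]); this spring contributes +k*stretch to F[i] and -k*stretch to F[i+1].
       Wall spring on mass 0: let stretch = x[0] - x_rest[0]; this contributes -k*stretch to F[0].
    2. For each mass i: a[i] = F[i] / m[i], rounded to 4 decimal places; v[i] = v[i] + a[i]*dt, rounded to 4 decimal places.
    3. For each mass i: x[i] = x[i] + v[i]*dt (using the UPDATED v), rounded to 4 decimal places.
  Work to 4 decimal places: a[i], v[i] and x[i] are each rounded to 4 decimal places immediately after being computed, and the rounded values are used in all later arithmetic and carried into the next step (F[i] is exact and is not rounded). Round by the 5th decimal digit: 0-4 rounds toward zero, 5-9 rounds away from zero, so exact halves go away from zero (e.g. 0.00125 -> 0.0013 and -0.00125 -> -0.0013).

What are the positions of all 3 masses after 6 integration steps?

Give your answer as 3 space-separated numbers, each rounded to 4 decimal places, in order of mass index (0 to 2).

Step 0: x=[4.0000 14.0000 20.0000] v=[0.0000 0.0000 2.0000]
Step 1: x=[4.2400 13.8400 20.2000] v=[2.4000 -1.6000 2.0000]
Step 2: x=[4.6944 13.5504 20.3856] v=[4.5440 -2.8960 1.8560]
Step 3: x=[5.3153 13.1800 20.5378] v=[6.2086 -3.7043 1.5219]
Step 4: x=[6.0381 12.7893 20.6357] v=[7.2284 -3.9071 0.9788]
Step 5: x=[6.7895 12.4424 20.6597] v=[7.5136 -3.4690 0.2402]
Step 6: x=[7.4954 12.1981 20.5950] v=[7.0590 -2.4432 -0.6467]

Answer: 7.4954 12.1981 20.5950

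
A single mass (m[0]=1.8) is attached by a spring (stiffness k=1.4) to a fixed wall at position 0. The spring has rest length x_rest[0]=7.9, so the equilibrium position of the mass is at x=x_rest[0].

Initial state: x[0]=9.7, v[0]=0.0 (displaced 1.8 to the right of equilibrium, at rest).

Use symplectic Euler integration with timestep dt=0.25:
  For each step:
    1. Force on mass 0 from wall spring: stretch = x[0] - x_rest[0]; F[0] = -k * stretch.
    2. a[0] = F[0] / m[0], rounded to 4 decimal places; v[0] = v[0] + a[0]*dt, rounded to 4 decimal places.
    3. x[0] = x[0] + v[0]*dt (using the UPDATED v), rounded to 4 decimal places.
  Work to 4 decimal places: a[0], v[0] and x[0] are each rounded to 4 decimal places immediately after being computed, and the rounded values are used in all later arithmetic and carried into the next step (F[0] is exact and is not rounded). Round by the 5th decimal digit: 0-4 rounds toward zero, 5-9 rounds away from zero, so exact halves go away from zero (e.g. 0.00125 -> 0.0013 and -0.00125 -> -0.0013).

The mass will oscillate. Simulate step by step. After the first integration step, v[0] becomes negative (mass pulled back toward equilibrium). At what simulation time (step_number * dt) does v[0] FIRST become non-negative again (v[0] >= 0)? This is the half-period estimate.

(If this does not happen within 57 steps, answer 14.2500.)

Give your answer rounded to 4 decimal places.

Step 0: x=[9.7000] v=[0.0000]
Step 1: x=[9.6125] v=[-0.3500]
Step 2: x=[9.4418] v=[-0.6830]
Step 3: x=[9.1961] v=[-0.9828]
Step 4: x=[8.8874] v=[-1.2348]
Step 5: x=[8.5307] v=[-1.4268]
Step 6: x=[8.1434] v=[-1.5494]
Step 7: x=[7.7442] v=[-1.5967]
Step 8: x=[7.3526] v=[-1.5664]
Step 9: x=[6.9876] v=[-1.4600]
Step 10: x=[6.6670] v=[-1.2826]
Step 11: x=[6.4063] v=[-1.0429]
Step 12: x=[6.2182] v=[-0.7525]
Step 13: x=[6.1118] v=[-0.4255]
Step 14: x=[6.0924] v=[-0.0778]
Step 15: x=[6.1608] v=[0.2737]
First v>=0 after going negative at step 15, time=3.7500

Answer: 3.7500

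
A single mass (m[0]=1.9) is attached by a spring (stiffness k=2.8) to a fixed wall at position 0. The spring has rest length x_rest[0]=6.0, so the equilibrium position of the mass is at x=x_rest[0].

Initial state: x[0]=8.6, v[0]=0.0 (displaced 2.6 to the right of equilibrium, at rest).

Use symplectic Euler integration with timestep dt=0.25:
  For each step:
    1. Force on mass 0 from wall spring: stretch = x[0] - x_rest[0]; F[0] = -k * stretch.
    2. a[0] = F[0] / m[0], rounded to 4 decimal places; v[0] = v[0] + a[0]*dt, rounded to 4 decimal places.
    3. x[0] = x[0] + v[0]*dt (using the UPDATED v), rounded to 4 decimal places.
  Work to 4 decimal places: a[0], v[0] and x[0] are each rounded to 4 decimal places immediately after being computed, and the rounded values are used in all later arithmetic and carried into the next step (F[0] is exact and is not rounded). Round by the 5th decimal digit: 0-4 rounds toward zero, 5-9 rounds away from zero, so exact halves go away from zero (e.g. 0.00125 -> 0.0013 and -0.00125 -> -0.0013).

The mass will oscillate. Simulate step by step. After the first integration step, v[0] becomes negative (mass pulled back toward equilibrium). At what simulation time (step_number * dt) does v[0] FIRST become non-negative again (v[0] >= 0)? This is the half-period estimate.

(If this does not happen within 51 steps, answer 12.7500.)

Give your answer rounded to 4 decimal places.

Step 0: x=[8.6000] v=[0.0000]
Step 1: x=[8.3605] v=[-0.9579]
Step 2: x=[7.9036] v=[-1.8276]
Step 3: x=[7.2714] v=[-2.5289]
Step 4: x=[6.5221] v=[-2.9973]
Step 5: x=[5.7247] v=[-3.1897]
Step 6: x=[4.9526] v=[-3.0883]
Step 7: x=[4.2770] v=[-2.7024]
Step 8: x=[3.7601] v=[-2.0676]
Step 9: x=[3.4495] v=[-1.2424]
Step 10: x=[3.3738] v=[-0.3028]
Step 11: x=[3.5400] v=[0.6648]
First v>=0 after going negative at step 11, time=2.7500

Answer: 2.7500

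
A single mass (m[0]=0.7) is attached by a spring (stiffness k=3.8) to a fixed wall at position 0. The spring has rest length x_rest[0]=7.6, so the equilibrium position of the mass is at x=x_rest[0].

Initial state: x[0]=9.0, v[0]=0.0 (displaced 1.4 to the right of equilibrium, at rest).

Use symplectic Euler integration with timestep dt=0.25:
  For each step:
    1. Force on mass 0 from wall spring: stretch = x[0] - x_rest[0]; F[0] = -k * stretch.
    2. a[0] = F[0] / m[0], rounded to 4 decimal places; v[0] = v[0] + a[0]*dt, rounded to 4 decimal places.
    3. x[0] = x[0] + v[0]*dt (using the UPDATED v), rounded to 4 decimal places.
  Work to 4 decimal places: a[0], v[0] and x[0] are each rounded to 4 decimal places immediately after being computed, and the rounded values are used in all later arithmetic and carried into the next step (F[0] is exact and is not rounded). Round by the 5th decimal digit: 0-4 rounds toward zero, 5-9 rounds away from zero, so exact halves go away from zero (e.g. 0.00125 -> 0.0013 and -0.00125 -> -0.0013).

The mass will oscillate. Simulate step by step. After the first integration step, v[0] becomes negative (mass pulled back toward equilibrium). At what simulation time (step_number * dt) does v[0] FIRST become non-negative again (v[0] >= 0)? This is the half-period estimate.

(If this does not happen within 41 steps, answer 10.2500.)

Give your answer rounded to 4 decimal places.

Step 0: x=[9.0000] v=[0.0000]
Step 1: x=[8.5250] v=[-1.9000]
Step 2: x=[7.7362] v=[-3.1554]
Step 3: x=[6.9011] v=[-3.3403]
Step 4: x=[6.3032] v=[-2.3918]
Step 5: x=[6.1452] v=[-0.6319]
Step 6: x=[6.4808] v=[1.3425]
First v>=0 after going negative at step 6, time=1.5000

Answer: 1.5000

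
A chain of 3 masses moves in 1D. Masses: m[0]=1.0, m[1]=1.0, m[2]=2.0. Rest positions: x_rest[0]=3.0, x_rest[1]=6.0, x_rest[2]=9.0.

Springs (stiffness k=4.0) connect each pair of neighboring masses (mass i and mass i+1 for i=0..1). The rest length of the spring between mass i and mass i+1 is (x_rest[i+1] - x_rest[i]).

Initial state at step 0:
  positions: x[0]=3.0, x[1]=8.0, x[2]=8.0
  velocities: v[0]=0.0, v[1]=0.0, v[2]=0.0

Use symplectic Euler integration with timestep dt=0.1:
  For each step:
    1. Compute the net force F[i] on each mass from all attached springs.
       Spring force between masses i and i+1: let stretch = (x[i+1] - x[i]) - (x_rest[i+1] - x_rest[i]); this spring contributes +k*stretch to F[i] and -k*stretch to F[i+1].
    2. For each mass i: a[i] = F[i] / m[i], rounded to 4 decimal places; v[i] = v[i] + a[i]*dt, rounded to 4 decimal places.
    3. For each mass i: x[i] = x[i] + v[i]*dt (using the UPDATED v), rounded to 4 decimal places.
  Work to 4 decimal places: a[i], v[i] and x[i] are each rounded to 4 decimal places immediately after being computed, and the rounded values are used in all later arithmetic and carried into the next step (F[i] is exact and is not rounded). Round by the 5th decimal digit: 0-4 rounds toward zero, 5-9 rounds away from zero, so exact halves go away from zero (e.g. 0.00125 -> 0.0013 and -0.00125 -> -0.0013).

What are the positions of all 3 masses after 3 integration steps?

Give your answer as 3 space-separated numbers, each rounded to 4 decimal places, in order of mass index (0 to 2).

Step 0: x=[3.0000 8.0000 8.0000] v=[0.0000 0.0000 0.0000]
Step 1: x=[3.0800 7.8000 8.0600] v=[0.8000 -2.0000 0.6000]
Step 2: x=[3.2288 7.4216 8.1748] v=[1.4880 -3.7840 1.1480]
Step 3: x=[3.4253 6.9056 8.3345] v=[1.9651 -5.1598 1.5974]

Answer: 3.4253 6.9056 8.3345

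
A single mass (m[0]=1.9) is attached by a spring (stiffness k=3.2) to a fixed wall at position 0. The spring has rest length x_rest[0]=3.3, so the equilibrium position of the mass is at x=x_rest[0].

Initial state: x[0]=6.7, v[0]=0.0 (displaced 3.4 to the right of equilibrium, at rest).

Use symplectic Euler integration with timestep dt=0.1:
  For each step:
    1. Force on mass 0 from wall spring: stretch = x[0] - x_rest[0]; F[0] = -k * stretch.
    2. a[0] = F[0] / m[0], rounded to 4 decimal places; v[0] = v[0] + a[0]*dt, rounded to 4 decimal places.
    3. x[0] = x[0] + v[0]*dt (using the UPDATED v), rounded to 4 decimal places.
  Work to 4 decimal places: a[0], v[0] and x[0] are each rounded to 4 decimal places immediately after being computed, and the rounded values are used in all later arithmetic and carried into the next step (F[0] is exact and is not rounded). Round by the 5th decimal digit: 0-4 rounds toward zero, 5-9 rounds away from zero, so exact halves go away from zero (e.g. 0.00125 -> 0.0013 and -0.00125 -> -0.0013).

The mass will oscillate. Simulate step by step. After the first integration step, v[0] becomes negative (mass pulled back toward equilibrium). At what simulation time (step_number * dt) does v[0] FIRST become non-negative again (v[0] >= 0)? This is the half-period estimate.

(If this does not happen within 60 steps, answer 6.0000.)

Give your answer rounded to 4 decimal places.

Answer: 2.5000

Derivation:
Step 0: x=[6.7000] v=[0.0000]
Step 1: x=[6.6427] v=[-0.5726]
Step 2: x=[6.5291] v=[-1.1356]
Step 3: x=[6.3612] v=[-1.6795]
Step 4: x=[6.1417] v=[-2.1951]
Step 5: x=[5.8743] v=[-2.6737]
Step 6: x=[5.5636] v=[-3.1073]
Step 7: x=[5.2148] v=[-3.4885]
Step 8: x=[4.8337] v=[-3.8110]
Step 9: x=[4.4268] v=[-4.0693]
Step 10: x=[4.0009] v=[-4.2591]
Step 11: x=[3.5632] v=[-4.3772]
Step 12: x=[3.1211] v=[-4.4215]
Step 13: x=[2.6820] v=[-4.3914]
Step 14: x=[2.2533] v=[-4.2873]
Step 15: x=[1.8422] v=[-4.1110]
Step 16: x=[1.4557] v=[-3.8655]
Step 17: x=[1.1002] v=[-3.5549]
Step 18: x=[0.7818] v=[-3.1844]
Step 19: x=[0.5058] v=[-2.7603]
Step 20: x=[0.2768] v=[-2.2897]
Step 21: x=[0.0988] v=[-1.7805]
Step 22: x=[-0.0253] v=[-1.2414]
Step 23: x=[-0.0934] v=[-0.6814]
Step 24: x=[-0.1044] v=[-0.1099]
Step 25: x=[-0.0581] v=[0.4635]
First v>=0 after going negative at step 25, time=2.5000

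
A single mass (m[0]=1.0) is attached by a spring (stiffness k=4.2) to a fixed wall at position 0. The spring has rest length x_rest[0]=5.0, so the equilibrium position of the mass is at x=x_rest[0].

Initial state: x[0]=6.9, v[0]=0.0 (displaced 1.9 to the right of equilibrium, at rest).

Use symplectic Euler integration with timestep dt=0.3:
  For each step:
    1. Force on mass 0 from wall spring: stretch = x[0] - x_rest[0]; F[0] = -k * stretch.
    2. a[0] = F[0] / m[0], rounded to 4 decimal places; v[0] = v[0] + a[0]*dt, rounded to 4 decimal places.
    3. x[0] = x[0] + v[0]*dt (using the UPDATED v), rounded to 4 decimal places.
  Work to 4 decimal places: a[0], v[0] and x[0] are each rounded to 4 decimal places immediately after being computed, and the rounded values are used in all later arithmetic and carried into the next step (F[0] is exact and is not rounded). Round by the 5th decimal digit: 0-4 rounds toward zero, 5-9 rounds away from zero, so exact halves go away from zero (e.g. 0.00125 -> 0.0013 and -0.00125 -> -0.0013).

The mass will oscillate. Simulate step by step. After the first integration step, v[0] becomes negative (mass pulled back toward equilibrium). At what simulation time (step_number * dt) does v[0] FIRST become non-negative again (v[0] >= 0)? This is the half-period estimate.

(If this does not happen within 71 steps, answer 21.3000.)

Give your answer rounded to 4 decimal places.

Step 0: x=[6.9000] v=[0.0000]
Step 1: x=[6.1818] v=[-2.3940]
Step 2: x=[5.0169] v=[-3.8831]
Step 3: x=[3.8456] v=[-3.9044]
Step 4: x=[3.1106] v=[-2.4499]
Step 5: x=[3.0898] v=[-0.0693]
Step 6: x=[3.7911] v=[2.3375]
First v>=0 after going negative at step 6, time=1.8000

Answer: 1.8000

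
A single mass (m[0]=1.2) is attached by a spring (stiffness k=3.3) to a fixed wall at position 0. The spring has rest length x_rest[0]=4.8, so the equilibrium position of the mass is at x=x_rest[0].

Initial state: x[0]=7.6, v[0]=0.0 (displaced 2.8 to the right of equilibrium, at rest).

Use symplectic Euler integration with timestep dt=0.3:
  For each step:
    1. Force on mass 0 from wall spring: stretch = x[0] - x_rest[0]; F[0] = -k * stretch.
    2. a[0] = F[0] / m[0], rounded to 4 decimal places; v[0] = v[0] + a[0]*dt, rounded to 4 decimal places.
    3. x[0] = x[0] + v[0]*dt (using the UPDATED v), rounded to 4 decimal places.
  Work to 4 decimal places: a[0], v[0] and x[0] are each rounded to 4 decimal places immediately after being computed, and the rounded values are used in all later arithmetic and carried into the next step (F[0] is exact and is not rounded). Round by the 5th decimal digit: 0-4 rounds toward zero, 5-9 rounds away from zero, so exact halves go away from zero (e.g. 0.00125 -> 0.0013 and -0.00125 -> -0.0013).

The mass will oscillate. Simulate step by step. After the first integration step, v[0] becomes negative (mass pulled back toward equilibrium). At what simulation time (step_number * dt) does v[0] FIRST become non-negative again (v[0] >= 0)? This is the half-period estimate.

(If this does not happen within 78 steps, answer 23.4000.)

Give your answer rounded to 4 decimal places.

Answer: 2.1000

Derivation:
Step 0: x=[7.6000] v=[0.0000]
Step 1: x=[6.9070] v=[-2.3100]
Step 2: x=[5.6925] v=[-4.0483]
Step 3: x=[4.2571] v=[-4.7846]
Step 4: x=[2.9561] v=[-4.3367]
Step 5: x=[2.1115] v=[-2.8155]
Step 6: x=[1.9323] v=[-0.5975]
Step 7: x=[2.4628] v=[1.7684]
First v>=0 after going negative at step 7, time=2.1000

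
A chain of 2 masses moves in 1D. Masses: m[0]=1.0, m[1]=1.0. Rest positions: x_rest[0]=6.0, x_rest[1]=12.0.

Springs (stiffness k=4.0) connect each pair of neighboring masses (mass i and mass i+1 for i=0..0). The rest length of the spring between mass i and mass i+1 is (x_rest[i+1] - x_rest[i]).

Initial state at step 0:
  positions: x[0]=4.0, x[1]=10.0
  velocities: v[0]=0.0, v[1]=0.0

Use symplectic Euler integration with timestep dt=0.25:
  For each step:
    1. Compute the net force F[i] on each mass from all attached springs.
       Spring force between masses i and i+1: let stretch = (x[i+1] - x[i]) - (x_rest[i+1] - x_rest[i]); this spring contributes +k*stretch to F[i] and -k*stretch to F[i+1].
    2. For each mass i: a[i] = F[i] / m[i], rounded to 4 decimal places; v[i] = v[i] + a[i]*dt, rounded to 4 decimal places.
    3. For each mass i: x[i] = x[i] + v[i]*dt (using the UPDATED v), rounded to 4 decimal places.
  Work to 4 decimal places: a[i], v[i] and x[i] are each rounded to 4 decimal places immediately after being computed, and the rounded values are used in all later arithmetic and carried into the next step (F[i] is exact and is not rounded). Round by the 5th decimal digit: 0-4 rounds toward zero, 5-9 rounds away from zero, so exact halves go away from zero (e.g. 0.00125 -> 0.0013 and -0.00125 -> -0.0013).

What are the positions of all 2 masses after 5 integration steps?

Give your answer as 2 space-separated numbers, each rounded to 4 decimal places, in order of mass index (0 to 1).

Step 0: x=[4.0000 10.0000] v=[0.0000 0.0000]
Step 1: x=[4.0000 10.0000] v=[0.0000 0.0000]
Step 2: x=[4.0000 10.0000] v=[0.0000 0.0000]
Step 3: x=[4.0000 10.0000] v=[0.0000 0.0000]
Step 4: x=[4.0000 10.0000] v=[0.0000 0.0000]
Step 5: x=[4.0000 10.0000] v=[0.0000 0.0000]

Answer: 4.0000 10.0000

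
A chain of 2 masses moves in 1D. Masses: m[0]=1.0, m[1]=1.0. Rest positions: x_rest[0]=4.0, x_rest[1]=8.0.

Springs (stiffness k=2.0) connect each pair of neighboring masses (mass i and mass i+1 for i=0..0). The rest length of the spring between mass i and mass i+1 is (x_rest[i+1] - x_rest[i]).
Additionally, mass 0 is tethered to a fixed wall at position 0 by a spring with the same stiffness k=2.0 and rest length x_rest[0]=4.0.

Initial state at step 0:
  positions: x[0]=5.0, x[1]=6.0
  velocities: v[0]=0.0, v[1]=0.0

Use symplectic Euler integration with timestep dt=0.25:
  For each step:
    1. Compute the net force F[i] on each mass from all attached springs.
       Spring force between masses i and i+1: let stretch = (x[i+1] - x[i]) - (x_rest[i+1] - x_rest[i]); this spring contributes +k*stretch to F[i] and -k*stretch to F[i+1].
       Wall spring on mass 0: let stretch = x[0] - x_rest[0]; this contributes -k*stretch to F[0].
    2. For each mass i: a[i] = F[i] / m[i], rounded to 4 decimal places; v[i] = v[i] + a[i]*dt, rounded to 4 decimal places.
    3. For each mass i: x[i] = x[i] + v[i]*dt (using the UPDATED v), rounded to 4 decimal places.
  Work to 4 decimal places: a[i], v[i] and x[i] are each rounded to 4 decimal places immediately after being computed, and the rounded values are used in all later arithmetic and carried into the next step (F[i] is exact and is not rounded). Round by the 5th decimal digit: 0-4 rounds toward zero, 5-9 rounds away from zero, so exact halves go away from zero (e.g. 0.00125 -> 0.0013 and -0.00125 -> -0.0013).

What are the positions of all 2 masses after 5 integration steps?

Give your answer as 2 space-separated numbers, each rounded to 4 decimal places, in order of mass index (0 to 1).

Step 0: x=[5.0000 6.0000] v=[0.0000 0.0000]
Step 1: x=[4.5000 6.3750] v=[-2.0000 1.5000]
Step 2: x=[3.6719 7.0156] v=[-3.3125 2.5625]
Step 3: x=[2.8028 7.7383] v=[-3.4766 2.8907]
Step 4: x=[2.2002 8.3441] v=[-2.4103 2.4230]
Step 5: x=[2.0906 8.6819] v=[-0.4385 1.3511]

Answer: 2.0906 8.6819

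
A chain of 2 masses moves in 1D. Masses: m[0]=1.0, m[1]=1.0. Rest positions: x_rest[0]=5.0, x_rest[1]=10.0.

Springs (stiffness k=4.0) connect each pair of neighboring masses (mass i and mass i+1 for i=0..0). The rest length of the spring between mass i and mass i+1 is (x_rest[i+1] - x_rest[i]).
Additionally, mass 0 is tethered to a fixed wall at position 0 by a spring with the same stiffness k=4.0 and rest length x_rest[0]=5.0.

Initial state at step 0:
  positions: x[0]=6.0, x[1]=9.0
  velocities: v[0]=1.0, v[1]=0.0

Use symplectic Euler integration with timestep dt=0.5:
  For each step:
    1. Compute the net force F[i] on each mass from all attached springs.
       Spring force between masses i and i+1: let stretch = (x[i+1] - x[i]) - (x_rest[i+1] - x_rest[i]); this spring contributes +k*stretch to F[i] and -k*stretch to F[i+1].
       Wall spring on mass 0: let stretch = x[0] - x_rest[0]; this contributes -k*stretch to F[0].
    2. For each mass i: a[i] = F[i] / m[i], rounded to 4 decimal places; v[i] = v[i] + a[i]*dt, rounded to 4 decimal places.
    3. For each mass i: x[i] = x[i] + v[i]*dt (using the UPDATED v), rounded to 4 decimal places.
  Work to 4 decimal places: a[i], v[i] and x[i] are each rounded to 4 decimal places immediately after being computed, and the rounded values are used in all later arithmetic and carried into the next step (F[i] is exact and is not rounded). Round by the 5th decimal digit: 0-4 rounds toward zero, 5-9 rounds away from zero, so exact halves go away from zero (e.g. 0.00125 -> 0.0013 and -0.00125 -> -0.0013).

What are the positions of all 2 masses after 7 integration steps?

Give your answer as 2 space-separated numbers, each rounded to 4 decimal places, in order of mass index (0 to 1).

Step 0: x=[6.0000 9.0000] v=[1.0000 0.0000]
Step 1: x=[3.5000 11.0000] v=[-5.0000 4.0000]
Step 2: x=[5.0000 10.5000] v=[3.0000 -1.0000]
Step 3: x=[7.0000 9.5000] v=[4.0000 -2.0000]
Step 4: x=[4.5000 11.0000] v=[-5.0000 3.0000]
Step 5: x=[4.0000 11.0000] v=[-1.0000 0.0000]
Step 6: x=[6.5000 9.0000] v=[5.0000 -4.0000]
Step 7: x=[5.0000 9.5000] v=[-3.0000 1.0000]

Answer: 5.0000 9.5000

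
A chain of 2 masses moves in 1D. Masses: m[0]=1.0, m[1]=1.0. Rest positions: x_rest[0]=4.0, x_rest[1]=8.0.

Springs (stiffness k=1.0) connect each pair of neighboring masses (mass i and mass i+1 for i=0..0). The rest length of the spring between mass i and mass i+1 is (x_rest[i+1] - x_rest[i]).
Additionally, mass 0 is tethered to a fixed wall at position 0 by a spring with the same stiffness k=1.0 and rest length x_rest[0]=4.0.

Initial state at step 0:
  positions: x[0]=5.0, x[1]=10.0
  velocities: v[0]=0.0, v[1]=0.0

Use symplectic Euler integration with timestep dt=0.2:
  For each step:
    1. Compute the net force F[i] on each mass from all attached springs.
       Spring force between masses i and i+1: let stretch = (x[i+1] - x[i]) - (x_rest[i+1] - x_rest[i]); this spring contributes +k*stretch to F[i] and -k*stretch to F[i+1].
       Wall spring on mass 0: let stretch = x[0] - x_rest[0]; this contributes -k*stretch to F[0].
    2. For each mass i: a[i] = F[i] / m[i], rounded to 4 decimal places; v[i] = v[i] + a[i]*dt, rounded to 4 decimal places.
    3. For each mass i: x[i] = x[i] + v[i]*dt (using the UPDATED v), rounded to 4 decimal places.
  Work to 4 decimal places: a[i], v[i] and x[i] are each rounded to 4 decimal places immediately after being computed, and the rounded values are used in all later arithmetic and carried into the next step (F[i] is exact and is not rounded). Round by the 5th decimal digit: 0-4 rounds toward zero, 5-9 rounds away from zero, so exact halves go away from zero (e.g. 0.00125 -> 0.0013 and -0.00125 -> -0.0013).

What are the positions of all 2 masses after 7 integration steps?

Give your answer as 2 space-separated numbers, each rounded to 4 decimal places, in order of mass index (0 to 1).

Step 0: x=[5.0000 10.0000] v=[0.0000 0.0000]
Step 1: x=[5.0000 9.9600] v=[0.0000 -0.2000]
Step 2: x=[4.9984 9.8816] v=[-0.0080 -0.3920]
Step 3: x=[4.9922 9.7679] v=[-0.0310 -0.5686]
Step 4: x=[4.9773 9.6232] v=[-0.0743 -0.7237]
Step 5: x=[4.9492 9.4526] v=[-0.1406 -0.8529]
Step 6: x=[4.9032 9.2619] v=[-0.2298 -0.9536]
Step 7: x=[4.8355 9.0568] v=[-0.3387 -1.0253]

Answer: 4.8355 9.0568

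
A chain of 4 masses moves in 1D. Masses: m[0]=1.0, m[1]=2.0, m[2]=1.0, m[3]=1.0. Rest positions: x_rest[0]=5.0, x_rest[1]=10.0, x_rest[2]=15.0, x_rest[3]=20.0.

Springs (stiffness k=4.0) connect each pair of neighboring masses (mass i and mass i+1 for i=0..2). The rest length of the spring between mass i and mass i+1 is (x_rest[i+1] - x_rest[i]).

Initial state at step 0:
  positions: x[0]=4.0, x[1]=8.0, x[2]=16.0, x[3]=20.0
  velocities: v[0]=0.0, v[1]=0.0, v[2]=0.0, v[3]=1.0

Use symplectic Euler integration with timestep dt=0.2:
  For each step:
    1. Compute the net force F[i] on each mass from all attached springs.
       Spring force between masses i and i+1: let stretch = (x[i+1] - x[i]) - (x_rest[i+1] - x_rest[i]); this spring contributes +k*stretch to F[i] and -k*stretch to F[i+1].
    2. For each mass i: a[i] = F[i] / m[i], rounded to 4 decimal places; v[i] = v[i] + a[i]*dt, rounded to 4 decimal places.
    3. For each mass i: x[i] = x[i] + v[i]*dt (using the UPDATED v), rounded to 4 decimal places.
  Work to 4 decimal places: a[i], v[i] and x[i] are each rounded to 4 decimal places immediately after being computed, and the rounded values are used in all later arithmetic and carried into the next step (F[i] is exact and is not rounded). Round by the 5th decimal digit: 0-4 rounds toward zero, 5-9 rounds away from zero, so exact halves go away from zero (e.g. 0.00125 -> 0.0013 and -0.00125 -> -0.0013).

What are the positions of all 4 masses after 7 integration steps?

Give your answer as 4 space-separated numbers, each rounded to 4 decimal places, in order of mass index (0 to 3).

Step 0: x=[4.0000 8.0000 16.0000 20.0000] v=[0.0000 0.0000 0.0000 1.0000]
Step 1: x=[3.8400 8.3200 15.3600 20.3600] v=[-0.8000 1.6000 -3.2000 1.8000]
Step 2: x=[3.5968 8.8448 14.3936 20.7200] v=[-1.2160 2.6240 -4.8320 1.8000]
Step 3: x=[3.3933 9.3937 13.5516 20.8678] v=[-1.0176 2.7443 -4.2099 0.7389]
Step 4: x=[3.3498 9.7952 13.2149 20.6450] v=[-0.2173 2.0073 -1.6833 -1.1141]
Step 5: x=[3.5376 9.9546 13.5199 20.0334] v=[0.9390 0.7970 1.5250 -3.0582]
Step 6: x=[3.9521 9.8859 14.2966 19.1796] v=[2.0726 -0.3437 3.8836 -4.2690]
Step 7: x=[4.5160 9.6953 15.1489 18.3445] v=[2.8196 -0.9529 4.2614 -4.1754]

Answer: 4.5160 9.6953 15.1489 18.3445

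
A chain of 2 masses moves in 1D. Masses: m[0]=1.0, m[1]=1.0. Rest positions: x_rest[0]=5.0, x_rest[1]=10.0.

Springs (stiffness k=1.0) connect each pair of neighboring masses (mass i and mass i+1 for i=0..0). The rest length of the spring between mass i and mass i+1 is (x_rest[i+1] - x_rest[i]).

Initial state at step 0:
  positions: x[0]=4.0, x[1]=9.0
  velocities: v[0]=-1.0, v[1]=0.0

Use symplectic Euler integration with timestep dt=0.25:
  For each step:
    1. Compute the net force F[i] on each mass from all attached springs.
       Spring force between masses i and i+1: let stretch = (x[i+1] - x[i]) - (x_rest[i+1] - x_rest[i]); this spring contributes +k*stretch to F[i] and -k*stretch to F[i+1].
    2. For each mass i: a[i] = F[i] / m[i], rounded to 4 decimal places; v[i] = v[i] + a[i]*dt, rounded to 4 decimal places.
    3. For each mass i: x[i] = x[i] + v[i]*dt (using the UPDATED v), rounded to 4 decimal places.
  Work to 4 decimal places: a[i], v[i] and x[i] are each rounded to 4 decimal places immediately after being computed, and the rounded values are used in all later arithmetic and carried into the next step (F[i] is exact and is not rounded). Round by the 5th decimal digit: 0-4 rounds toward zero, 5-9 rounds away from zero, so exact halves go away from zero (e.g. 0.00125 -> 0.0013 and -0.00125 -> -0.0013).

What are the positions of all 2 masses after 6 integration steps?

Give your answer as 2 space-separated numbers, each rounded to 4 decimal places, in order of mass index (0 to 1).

Step 0: x=[4.0000 9.0000] v=[-1.0000 0.0000]
Step 1: x=[3.7500 9.0000] v=[-1.0000 0.0000]
Step 2: x=[3.5156 8.9844] v=[-0.9375 -0.0625]
Step 3: x=[3.3105 8.9395] v=[-0.8203 -0.1797]
Step 4: x=[3.1447 8.8553] v=[-0.6631 -0.3370]
Step 5: x=[3.0233 8.7266] v=[-0.4855 -0.5147]
Step 6: x=[2.9459 8.5540] v=[-0.3097 -0.6905]

Answer: 2.9459 8.5540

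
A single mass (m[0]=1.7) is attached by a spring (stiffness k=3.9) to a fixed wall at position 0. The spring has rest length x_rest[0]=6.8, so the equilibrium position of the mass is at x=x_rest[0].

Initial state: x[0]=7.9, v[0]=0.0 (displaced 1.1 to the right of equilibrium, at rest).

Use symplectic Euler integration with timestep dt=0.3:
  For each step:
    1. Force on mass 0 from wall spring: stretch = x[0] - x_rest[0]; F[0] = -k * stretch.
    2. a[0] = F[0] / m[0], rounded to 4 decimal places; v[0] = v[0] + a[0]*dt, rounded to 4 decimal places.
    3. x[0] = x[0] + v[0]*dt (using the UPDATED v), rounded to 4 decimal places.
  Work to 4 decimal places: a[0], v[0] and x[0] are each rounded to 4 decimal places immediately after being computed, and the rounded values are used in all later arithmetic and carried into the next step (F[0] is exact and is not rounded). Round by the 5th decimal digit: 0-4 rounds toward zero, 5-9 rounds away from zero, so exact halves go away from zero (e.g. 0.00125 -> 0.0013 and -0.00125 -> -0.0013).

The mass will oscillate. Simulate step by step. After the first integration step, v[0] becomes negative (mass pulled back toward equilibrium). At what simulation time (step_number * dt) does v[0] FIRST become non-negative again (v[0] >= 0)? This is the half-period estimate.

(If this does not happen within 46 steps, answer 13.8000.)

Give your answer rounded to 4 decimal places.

Step 0: x=[7.9000] v=[0.0000]
Step 1: x=[7.6729] v=[-0.7571]
Step 2: x=[7.2655] v=[-1.3579]
Step 3: x=[6.7620] v=[-1.6783]
Step 4: x=[6.2664] v=[-1.6521]
Step 5: x=[5.8809] v=[-1.2849]
Step 6: x=[5.6852] v=[-0.6524]
Step 7: x=[5.7197] v=[0.1149]
First v>=0 after going negative at step 7, time=2.1000

Answer: 2.1000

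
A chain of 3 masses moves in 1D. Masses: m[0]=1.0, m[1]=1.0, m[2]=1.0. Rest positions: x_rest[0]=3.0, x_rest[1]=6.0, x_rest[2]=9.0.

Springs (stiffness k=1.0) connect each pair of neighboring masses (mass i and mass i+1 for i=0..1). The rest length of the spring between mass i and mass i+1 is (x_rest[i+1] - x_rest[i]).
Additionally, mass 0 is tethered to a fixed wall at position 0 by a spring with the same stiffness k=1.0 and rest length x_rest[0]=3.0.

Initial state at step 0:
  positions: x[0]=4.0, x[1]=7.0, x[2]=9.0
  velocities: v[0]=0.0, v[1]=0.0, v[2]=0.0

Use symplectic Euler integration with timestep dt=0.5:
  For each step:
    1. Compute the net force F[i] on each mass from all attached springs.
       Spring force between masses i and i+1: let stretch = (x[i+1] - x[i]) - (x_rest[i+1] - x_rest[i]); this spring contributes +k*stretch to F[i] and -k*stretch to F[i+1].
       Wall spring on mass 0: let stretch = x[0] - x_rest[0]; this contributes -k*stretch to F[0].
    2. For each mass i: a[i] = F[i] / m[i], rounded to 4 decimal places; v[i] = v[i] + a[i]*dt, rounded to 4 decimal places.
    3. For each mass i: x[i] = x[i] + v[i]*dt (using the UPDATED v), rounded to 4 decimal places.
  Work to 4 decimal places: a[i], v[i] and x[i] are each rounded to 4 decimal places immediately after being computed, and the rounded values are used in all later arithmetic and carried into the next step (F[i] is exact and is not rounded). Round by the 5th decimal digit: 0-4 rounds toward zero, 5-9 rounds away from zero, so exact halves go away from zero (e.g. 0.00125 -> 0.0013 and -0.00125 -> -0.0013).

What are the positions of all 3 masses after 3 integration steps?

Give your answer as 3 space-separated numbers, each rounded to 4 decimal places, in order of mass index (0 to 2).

Step 0: x=[4.0000 7.0000 9.0000] v=[0.0000 0.0000 0.0000]
Step 1: x=[3.7500 6.7500 9.2500] v=[-0.5000 -0.5000 0.5000]
Step 2: x=[3.3125 6.3750 9.6250] v=[-0.8750 -0.7500 0.7500]
Step 3: x=[2.8125 6.0469 9.9375] v=[-1.0000 -0.6563 0.6250]

Answer: 2.8125 6.0469 9.9375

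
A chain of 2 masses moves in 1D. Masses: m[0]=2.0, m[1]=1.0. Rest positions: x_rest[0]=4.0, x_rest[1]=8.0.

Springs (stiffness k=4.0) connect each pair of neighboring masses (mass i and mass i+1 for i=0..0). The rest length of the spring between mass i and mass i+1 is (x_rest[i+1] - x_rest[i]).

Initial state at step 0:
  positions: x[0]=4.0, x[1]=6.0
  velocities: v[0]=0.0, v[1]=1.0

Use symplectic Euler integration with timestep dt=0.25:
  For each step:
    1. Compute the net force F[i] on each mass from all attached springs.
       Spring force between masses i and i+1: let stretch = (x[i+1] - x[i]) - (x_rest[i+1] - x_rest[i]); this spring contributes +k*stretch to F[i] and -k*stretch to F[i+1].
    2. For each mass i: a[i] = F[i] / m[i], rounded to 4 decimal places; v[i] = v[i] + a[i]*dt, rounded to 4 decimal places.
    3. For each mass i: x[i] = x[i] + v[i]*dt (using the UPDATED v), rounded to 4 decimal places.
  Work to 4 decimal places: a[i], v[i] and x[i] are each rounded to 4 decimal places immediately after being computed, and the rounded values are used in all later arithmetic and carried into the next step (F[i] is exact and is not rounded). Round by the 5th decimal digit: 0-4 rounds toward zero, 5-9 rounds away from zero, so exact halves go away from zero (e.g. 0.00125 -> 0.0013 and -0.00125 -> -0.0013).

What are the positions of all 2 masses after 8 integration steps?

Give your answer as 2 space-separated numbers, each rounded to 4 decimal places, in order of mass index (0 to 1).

Answer: 4.5206 6.9595

Derivation:
Step 0: x=[4.0000 6.0000] v=[0.0000 1.0000]
Step 1: x=[3.7500 6.7500] v=[-1.0000 3.0000]
Step 2: x=[3.3750 7.7500] v=[-1.5000 4.0000]
Step 3: x=[3.0469 8.6563] v=[-1.3125 3.6250]
Step 4: x=[2.9200 9.1602] v=[-0.5078 2.0156]
Step 5: x=[3.0731 9.1041] v=[0.6123 -0.2246]
Step 6: x=[3.4801 8.5402] v=[1.6278 -2.2556]
Step 7: x=[4.0196 7.7113] v=[2.1579 -3.3157]
Step 8: x=[4.5206 6.9595] v=[2.0038 -3.0074]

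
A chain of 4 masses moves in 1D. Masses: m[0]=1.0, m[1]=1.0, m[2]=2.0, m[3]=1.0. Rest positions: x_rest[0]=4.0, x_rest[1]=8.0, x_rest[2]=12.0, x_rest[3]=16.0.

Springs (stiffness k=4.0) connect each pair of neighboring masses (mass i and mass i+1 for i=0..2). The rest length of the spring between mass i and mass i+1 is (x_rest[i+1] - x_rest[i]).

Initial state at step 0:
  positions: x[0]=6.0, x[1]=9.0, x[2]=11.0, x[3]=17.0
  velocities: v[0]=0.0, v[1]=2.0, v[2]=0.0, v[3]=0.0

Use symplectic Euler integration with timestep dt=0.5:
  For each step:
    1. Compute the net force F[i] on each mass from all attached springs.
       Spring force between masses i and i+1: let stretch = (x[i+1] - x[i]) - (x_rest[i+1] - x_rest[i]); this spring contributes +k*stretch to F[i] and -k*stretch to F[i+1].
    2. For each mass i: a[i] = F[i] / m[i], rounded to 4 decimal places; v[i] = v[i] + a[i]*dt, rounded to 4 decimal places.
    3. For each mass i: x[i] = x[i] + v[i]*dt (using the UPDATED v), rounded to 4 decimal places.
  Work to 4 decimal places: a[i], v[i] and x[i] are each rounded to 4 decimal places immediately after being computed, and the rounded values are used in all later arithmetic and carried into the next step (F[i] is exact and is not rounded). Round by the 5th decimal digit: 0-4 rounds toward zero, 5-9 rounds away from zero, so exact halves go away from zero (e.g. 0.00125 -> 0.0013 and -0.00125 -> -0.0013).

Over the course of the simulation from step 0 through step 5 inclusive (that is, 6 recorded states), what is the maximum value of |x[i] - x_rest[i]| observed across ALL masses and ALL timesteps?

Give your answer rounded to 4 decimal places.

Answer: 4.0000

Derivation:
Step 0: x=[6.0000 9.0000 11.0000 17.0000] v=[0.0000 2.0000 0.0000 0.0000]
Step 1: x=[5.0000 9.0000 13.0000 15.0000] v=[-2.0000 0.0000 4.0000 -4.0000]
Step 2: x=[4.0000 9.0000 14.0000 15.0000] v=[-2.0000 0.0000 2.0000 0.0000]
Step 3: x=[4.0000 9.0000 13.0000 18.0000] v=[0.0000 0.0000 -2.0000 6.0000]
Step 4: x=[5.0000 8.0000 12.5000 20.0000] v=[2.0000 -2.0000 -1.0000 4.0000]
Step 5: x=[5.0000 8.5000 13.5000 18.5000] v=[0.0000 1.0000 2.0000 -3.0000]
Max displacement = 4.0000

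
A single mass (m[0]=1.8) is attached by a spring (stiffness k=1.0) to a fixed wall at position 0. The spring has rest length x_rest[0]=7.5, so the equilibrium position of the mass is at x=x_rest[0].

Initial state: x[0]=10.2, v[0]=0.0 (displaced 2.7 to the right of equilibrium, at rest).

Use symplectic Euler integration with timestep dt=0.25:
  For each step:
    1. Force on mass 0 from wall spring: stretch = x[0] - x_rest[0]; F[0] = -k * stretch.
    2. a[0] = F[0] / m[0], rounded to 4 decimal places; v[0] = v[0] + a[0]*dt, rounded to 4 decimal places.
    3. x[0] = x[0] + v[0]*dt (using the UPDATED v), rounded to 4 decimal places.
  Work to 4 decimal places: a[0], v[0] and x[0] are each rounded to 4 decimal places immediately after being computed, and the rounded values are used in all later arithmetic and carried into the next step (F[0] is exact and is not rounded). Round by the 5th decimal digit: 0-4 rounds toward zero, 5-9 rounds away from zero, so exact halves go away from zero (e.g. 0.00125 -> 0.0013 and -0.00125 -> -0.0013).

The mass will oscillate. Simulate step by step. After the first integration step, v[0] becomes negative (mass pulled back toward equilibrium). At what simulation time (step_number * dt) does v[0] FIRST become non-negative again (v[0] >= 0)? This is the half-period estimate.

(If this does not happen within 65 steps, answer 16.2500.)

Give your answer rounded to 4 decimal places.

Answer: 4.2500

Derivation:
Step 0: x=[10.2000] v=[0.0000]
Step 1: x=[10.1063] v=[-0.3750]
Step 2: x=[9.9221] v=[-0.7370]
Step 3: x=[9.6538] v=[-1.0734]
Step 4: x=[9.3107] v=[-1.3726]
Step 5: x=[8.9047] v=[-1.6241]
Step 6: x=[8.4499] v=[-1.8192]
Step 7: x=[7.9621] v=[-1.9511]
Step 8: x=[7.4583] v=[-2.0153]
Step 9: x=[6.9559] v=[-2.0095]
Step 10: x=[6.4724] v=[-1.9339]
Step 11: x=[6.0246] v=[-1.7912]
Step 12: x=[5.6280] v=[-1.5863]
Step 13: x=[5.2964] v=[-1.3263]
Step 14: x=[5.0413] v=[-1.0203]
Step 15: x=[4.8716] v=[-0.6788]
Step 16: x=[4.7932] v=[-0.3138]
Step 17: x=[4.8088] v=[0.0622]
First v>=0 after going negative at step 17, time=4.2500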